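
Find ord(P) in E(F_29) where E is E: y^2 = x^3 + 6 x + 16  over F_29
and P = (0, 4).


Compute successive multiples of P until we hit O:
  1P = (0, 4)
  2P = (6, 6)
  3P = (7, 13)
  4P = (13, 0)
  5P = (7, 16)
  6P = (6, 23)
  7P = (0, 25)
  8P = O

ord(P) = 8


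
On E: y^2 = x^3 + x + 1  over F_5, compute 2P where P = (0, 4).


Doubling: s = (3 x1^2 + a) / (2 y1)
s = (3*0^2 + 1) / (2*4) mod 5 = 2
x3 = s^2 - 2 x1 mod 5 = 2^2 - 2*0 = 4
y3 = s (x1 - x3) - y1 mod 5 = 2 * (0 - 4) - 4 = 3

2P = (4, 3)


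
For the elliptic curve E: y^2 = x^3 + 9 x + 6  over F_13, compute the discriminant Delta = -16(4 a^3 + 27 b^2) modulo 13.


4 a^3 + 27 b^2 = 4*9^3 + 27*6^2 = 2916 + 972 = 3888
Delta = -16 * (3888) = -62208
Delta mod 13 = 10

Delta = 10 (mod 13)


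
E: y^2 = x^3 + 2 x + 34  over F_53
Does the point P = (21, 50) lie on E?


Check whether y^2 = x^3 + 2 x + 34 (mod 53) for (x, y) = (21, 50).
LHS: y^2 = 50^2 mod 53 = 9
RHS: x^3 + 2 x + 34 = 21^3 + 2*21 + 34 mod 53 = 9
LHS = RHS

Yes, on the curve


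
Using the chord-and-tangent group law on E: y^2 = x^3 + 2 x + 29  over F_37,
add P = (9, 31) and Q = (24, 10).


P != Q, so use the chord formula.
s = (y2 - y1) / (x2 - x1) = (16) / (15) mod 37 = 6
x3 = s^2 - x1 - x2 mod 37 = 6^2 - 9 - 24 = 3
y3 = s (x1 - x3) - y1 mod 37 = 6 * (9 - 3) - 31 = 5

P + Q = (3, 5)


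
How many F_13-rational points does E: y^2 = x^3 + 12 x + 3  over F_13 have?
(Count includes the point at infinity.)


For each x in F_13, count y with y^2 = x^3 + 12 x + 3 mod 13:
  x = 0: RHS = 3, y in [4, 9]  -> 2 point(s)
  x = 1: RHS = 3, y in [4, 9]  -> 2 point(s)
  x = 2: RHS = 9, y in [3, 10]  -> 2 point(s)
  x = 3: RHS = 1, y in [1, 12]  -> 2 point(s)
  x = 7: RHS = 1, y in [1, 12]  -> 2 point(s)
  x = 8: RHS = 0, y in [0]  -> 1 point(s)
  x = 11: RHS = 10, y in [6, 7]  -> 2 point(s)
  x = 12: RHS = 3, y in [4, 9]  -> 2 point(s)
Affine points: 15. Add the point at infinity: total = 16.

#E(F_13) = 16


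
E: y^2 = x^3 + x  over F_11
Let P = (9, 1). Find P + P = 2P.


Doubling: s = (3 x1^2 + a) / (2 y1)
s = (3*9^2 + 1) / (2*1) mod 11 = 1
x3 = s^2 - 2 x1 mod 11 = 1^2 - 2*9 = 5
y3 = s (x1 - x3) - y1 mod 11 = 1 * (9 - 5) - 1 = 3

2P = (5, 3)


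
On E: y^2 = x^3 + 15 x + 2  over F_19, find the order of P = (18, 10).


Compute successive multiples of P until we hit O:
  1P = (18, 10)
  2P = (3, 13)
  3P = (14, 12)
  4P = (11, 15)
  5P = (13, 0)
  6P = (11, 4)
  7P = (14, 7)
  8P = (3, 6)
  ... (continuing to 10P)
  10P = O

ord(P) = 10


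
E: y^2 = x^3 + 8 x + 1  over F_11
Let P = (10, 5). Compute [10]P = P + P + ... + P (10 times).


k = 10 = 1010_2 (binary, LSB first: 0101)
Double-and-add from P = (10, 5):
  bit 0 = 0: acc unchanged = O
  bit 1 = 1: acc = O + (2, 6) = (2, 6)
  bit 2 = 0: acc unchanged = (2, 6)
  bit 3 = 1: acc = (2, 6) + (5, 1) = (8, 4)

10P = (8, 4)


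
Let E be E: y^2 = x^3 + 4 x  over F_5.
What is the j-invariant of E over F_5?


Delta = -16(4 a^3 + 27 b^2) mod 5 = 4
-1728 * (4 a)^3 = -1728 * (4*4)^3 mod 5 = 2
j = 2 * 4^(-1) mod 5 = 3

j = 3 (mod 5)


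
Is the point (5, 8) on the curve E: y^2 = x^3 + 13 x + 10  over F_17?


Check whether y^2 = x^3 + 13 x + 10 (mod 17) for (x, y) = (5, 8).
LHS: y^2 = 8^2 mod 17 = 13
RHS: x^3 + 13 x + 10 = 5^3 + 13*5 + 10 mod 17 = 13
LHS = RHS

Yes, on the curve


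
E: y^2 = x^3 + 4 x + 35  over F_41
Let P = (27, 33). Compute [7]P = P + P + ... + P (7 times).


k = 7 = 111_2 (binary, LSB first: 111)
Double-and-add from P = (27, 33):
  bit 0 = 1: acc = O + (27, 33) = (27, 33)
  bit 1 = 1: acc = (27, 33) + (3, 22) = (10, 38)
  bit 2 = 1: acc = (10, 38) + (37, 23) = (10, 3)

7P = (10, 3)


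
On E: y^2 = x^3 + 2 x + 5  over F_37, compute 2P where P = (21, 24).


Doubling: s = (3 x1^2 + a) / (2 y1)
s = (3*21^2 + 2) / (2*24) mod 37 = 33
x3 = s^2 - 2 x1 mod 37 = 33^2 - 2*21 = 11
y3 = s (x1 - x3) - y1 mod 37 = 33 * (21 - 11) - 24 = 10

2P = (11, 10)


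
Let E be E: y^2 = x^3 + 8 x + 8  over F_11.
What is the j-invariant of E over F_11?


Delta = -16(4 a^3 + 27 b^2) mod 11 = 7
-1728 * (4 a)^3 = -1728 * (4*8)^3 mod 11 = 1
j = 1 * 7^(-1) mod 11 = 8

j = 8 (mod 11)


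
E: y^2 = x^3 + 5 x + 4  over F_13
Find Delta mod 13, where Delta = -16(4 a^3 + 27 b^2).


4 a^3 + 27 b^2 = 4*5^3 + 27*4^2 = 500 + 432 = 932
Delta = -16 * (932) = -14912
Delta mod 13 = 12

Delta = 12 (mod 13)


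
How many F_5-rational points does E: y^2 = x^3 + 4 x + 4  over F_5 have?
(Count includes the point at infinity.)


For each x in F_5, count y with y^2 = x^3 + 4 x + 4 mod 5:
  x = 0: RHS = 4, y in [2, 3]  -> 2 point(s)
  x = 1: RHS = 4, y in [2, 3]  -> 2 point(s)
  x = 2: RHS = 0, y in [0]  -> 1 point(s)
  x = 4: RHS = 4, y in [2, 3]  -> 2 point(s)
Affine points: 7. Add the point at infinity: total = 8.

#E(F_5) = 8


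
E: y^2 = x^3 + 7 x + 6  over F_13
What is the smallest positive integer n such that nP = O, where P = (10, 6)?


Compute successive multiples of P until we hit O:
  1P = (10, 6)
  2P = (5, 6)
  3P = (11, 7)
  4P = (6, 11)
  5P = (1, 12)
  6P = (1, 1)
  7P = (6, 2)
  8P = (11, 6)
  ... (continuing to 11P)
  11P = O

ord(P) = 11


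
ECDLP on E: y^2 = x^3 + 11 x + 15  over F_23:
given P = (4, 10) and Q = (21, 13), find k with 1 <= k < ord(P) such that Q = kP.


Enumerate multiples of P until we hit Q = (21, 13):
  1P = (4, 10)
  2P = (21, 10)
  3P = (21, 13)
Match found at i = 3.

k = 3


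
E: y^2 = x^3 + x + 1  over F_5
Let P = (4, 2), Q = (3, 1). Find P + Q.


P != Q, so use the chord formula.
s = (y2 - y1) / (x2 - x1) = (4) / (4) mod 5 = 1
x3 = s^2 - x1 - x2 mod 5 = 1^2 - 4 - 3 = 4
y3 = s (x1 - x3) - y1 mod 5 = 1 * (4 - 4) - 2 = 3

P + Q = (4, 3)


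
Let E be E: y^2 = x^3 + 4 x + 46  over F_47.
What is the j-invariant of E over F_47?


Delta = -16(4 a^3 + 27 b^2) mod 47 = 31
-1728 * (4 a)^3 = -1728 * (4*4)^3 mod 47 = 30
j = 30 * 31^(-1) mod 47 = 4

j = 4 (mod 47)


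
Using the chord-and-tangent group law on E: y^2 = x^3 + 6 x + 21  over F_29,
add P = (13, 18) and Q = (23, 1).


P != Q, so use the chord formula.
s = (y2 - y1) / (x2 - x1) = (12) / (10) mod 29 = 7
x3 = s^2 - x1 - x2 mod 29 = 7^2 - 13 - 23 = 13
y3 = s (x1 - x3) - y1 mod 29 = 7 * (13 - 13) - 18 = 11

P + Q = (13, 11)


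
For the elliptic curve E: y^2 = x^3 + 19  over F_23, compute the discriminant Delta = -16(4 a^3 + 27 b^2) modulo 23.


4 a^3 + 27 b^2 = 4*0^3 + 27*19^2 = 0 + 9747 = 9747
Delta = -16 * (9747) = -155952
Delta mod 23 = 11

Delta = 11 (mod 23)


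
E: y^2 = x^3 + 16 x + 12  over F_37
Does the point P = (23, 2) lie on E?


Check whether y^2 = x^3 + 16 x + 12 (mod 37) for (x, y) = (23, 2).
LHS: y^2 = 2^2 mod 37 = 4
RHS: x^3 + 16 x + 12 = 23^3 + 16*23 + 12 mod 37 = 4
LHS = RHS

Yes, on the curve


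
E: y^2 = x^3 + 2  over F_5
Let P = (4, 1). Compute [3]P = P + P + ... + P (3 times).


k = 3 = 11_2 (binary, LSB first: 11)
Double-and-add from P = (4, 1):
  bit 0 = 1: acc = O + (4, 1) = (4, 1)
  bit 1 = 1: acc = (4, 1) + (3, 3) = (2, 0)

3P = (2, 0)


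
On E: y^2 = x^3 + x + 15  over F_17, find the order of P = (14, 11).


Compute successive multiples of P until we hit O:
  1P = (14, 11)
  2P = (2, 12)
  3P = (16, 9)
  4P = (5, 14)
  5P = (0, 7)
  6P = (1, 0)
  7P = (0, 10)
  8P = (5, 3)
  ... (continuing to 12P)
  12P = O

ord(P) = 12


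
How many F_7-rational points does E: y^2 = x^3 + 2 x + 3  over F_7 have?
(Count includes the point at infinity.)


For each x in F_7, count y with y^2 = x^3 + 2 x + 3 mod 7:
  x = 2: RHS = 1, y in [1, 6]  -> 2 point(s)
  x = 3: RHS = 1, y in [1, 6]  -> 2 point(s)
  x = 6: RHS = 0, y in [0]  -> 1 point(s)
Affine points: 5. Add the point at infinity: total = 6.

#E(F_7) = 6


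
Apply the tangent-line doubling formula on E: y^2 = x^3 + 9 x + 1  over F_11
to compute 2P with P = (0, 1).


Doubling: s = (3 x1^2 + a) / (2 y1)
s = (3*0^2 + 9) / (2*1) mod 11 = 10
x3 = s^2 - 2 x1 mod 11 = 10^2 - 2*0 = 1
y3 = s (x1 - x3) - y1 mod 11 = 10 * (0 - 1) - 1 = 0

2P = (1, 0)


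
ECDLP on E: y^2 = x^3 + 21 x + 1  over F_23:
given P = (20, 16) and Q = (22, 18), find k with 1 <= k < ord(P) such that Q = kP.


Enumerate multiples of P until we hit Q = (22, 18):
  1P = (20, 16)
  2P = (14, 16)
  3P = (12, 7)
  4P = (7, 13)
  5P = (0, 1)
  6P = (5, 1)
  7P = (22, 5)
  8P = (17, 2)
  9P = (18, 1)
  10P = (1, 0)
  11P = (18, 22)
  12P = (17, 21)
  13P = (22, 18)
Match found at i = 13.

k = 13


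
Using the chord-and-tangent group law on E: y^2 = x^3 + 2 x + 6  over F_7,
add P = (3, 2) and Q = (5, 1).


P != Q, so use the chord formula.
s = (y2 - y1) / (x2 - x1) = (6) / (2) mod 7 = 3
x3 = s^2 - x1 - x2 mod 7 = 3^2 - 3 - 5 = 1
y3 = s (x1 - x3) - y1 mod 7 = 3 * (3 - 1) - 2 = 4

P + Q = (1, 4)


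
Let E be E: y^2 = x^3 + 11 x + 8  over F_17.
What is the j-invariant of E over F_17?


Delta = -16(4 a^3 + 27 b^2) mod 17 = 14
-1728 * (4 a)^3 = -1728 * (4*11)^3 mod 17 = 16
j = 16 * 14^(-1) mod 17 = 6

j = 6 (mod 17)


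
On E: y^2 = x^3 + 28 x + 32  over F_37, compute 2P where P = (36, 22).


Doubling: s = (3 x1^2 + a) / (2 y1)
s = (3*36^2 + 28) / (2*22) mod 37 = 15
x3 = s^2 - 2 x1 mod 37 = 15^2 - 2*36 = 5
y3 = s (x1 - x3) - y1 mod 37 = 15 * (36 - 5) - 22 = 36

2P = (5, 36)


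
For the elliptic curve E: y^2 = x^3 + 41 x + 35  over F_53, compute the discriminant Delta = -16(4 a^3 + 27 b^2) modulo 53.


4 a^3 + 27 b^2 = 4*41^3 + 27*35^2 = 275684 + 33075 = 308759
Delta = -16 * (308759) = -4940144
Delta mod 53 = 39

Delta = 39 (mod 53)


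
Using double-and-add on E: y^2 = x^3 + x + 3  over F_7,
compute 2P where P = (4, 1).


k = 2 = 10_2 (binary, LSB first: 01)
Double-and-add from P = (4, 1):
  bit 0 = 0: acc unchanged = O
  bit 1 = 1: acc = O + (6, 6) = (6, 6)

2P = (6, 6)


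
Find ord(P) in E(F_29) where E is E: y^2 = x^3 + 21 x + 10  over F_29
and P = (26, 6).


Compute successive multiples of P until we hit O:
  1P = (26, 6)
  2P = (22, 10)
  3P = (11, 8)
  4P = (8, 9)
  5P = (20, 22)
  6P = (3, 10)
  7P = (23, 25)
  8P = (4, 19)
  ... (continuing to 26P)
  26P = O

ord(P) = 26


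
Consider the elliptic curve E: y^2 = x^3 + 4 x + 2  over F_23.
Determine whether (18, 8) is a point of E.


Check whether y^2 = x^3 + 4 x + 2 (mod 23) for (x, y) = (18, 8).
LHS: y^2 = 8^2 mod 23 = 18
RHS: x^3 + 4 x + 2 = 18^3 + 4*18 + 2 mod 23 = 18
LHS = RHS

Yes, on the curve


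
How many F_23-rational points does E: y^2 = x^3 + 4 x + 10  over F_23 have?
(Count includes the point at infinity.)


For each x in F_23, count y with y^2 = x^3 + 4 x + 10 mod 23:
  x = 2: RHS = 3, y in [7, 16]  -> 2 point(s)
  x = 3: RHS = 3, y in [7, 16]  -> 2 point(s)
  x = 7: RHS = 13, y in [6, 17]  -> 2 point(s)
  x = 8: RHS = 2, y in [5, 18]  -> 2 point(s)
  x = 9: RHS = 16, y in [4, 19]  -> 2 point(s)
  x = 14: RHS = 4, y in [2, 21]  -> 2 point(s)
  x = 15: RHS = 18, y in [8, 15]  -> 2 point(s)
  x = 17: RHS = 0, y in [0]  -> 1 point(s)
  x = 18: RHS = 3, y in [7, 16]  -> 2 point(s)
Affine points: 17. Add the point at infinity: total = 18.

#E(F_23) = 18


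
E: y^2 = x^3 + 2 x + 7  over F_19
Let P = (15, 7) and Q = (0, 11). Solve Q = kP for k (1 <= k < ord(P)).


Enumerate multiples of P until we hit Q = (0, 11):
  1P = (15, 7)
  2P = (13, 11)
  3P = (14, 10)
  4P = (18, 2)
  5P = (12, 7)
  6P = (11, 12)
  7P = (10, 1)
  8P = (0, 11)
Match found at i = 8.

k = 8


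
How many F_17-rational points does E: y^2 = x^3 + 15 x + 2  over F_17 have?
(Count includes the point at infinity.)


For each x in F_17, count y with y^2 = x^3 + 15 x + 2 mod 17:
  x = 0: RHS = 2, y in [6, 11]  -> 2 point(s)
  x = 1: RHS = 1, y in [1, 16]  -> 2 point(s)
  x = 5: RHS = 15, y in [7, 10]  -> 2 point(s)
  x = 6: RHS = 2, y in [6, 11]  -> 2 point(s)
  x = 7: RHS = 8, y in [5, 12]  -> 2 point(s)
  x = 9: RHS = 16, y in [4, 13]  -> 2 point(s)
  x = 10: RHS = 13, y in [8, 9]  -> 2 point(s)
  x = 11: RHS = 2, y in [6, 11]  -> 2 point(s)
  x = 14: RHS = 15, y in [7, 10]  -> 2 point(s)
  x = 15: RHS = 15, y in [7, 10]  -> 2 point(s)
Affine points: 20. Add the point at infinity: total = 21.

#E(F_17) = 21


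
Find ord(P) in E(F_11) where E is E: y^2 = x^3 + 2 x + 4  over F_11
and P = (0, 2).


Compute successive multiples of P until we hit O:
  1P = (0, 2)
  2P = (3, 2)
  3P = (8, 9)
  4P = (6, 1)
  5P = (9, 5)
  6P = (7, 3)
  7P = (2, 4)
  8P = (10, 10)
  ... (continuing to 17P)
  17P = O

ord(P) = 17


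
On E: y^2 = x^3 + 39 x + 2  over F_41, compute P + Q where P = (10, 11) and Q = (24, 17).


P != Q, so use the chord formula.
s = (y2 - y1) / (x2 - x1) = (6) / (14) mod 41 = 18
x3 = s^2 - x1 - x2 mod 41 = 18^2 - 10 - 24 = 3
y3 = s (x1 - x3) - y1 mod 41 = 18 * (10 - 3) - 11 = 33

P + Q = (3, 33)


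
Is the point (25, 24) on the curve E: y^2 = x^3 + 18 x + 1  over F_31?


Check whether y^2 = x^3 + 18 x + 1 (mod 31) for (x, y) = (25, 24).
LHS: y^2 = 24^2 mod 31 = 18
RHS: x^3 + 18 x + 1 = 25^3 + 18*25 + 1 mod 31 = 18
LHS = RHS

Yes, on the curve


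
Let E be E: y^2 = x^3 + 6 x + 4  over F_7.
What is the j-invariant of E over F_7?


Delta = -16(4 a^3 + 27 b^2) mod 7 = 5
-1728 * (4 a)^3 = -1728 * (4*6)^3 mod 7 = 6
j = 6 * 5^(-1) mod 7 = 4

j = 4 (mod 7)


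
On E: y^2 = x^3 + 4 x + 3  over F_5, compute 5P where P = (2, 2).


k = 5 = 101_2 (binary, LSB first: 101)
Double-and-add from P = (2, 2):
  bit 0 = 1: acc = O + (2, 2) = (2, 2)
  bit 1 = 0: acc unchanged = (2, 2)
  bit 2 = 1: acc = (2, 2) + (2, 2) = (2, 3)

5P = (2, 3)


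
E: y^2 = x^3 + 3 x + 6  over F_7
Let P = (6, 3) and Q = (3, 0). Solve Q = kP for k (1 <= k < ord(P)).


Enumerate multiples of P until we hit Q = (3, 0):
  1P = (6, 3)
  2P = (3, 0)
Match found at i = 2.

k = 2


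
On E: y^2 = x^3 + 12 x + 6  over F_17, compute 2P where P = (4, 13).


Doubling: s = (3 x1^2 + a) / (2 y1)
s = (3*4^2 + 12) / (2*13) mod 17 = 1
x3 = s^2 - 2 x1 mod 17 = 1^2 - 2*4 = 10
y3 = s (x1 - x3) - y1 mod 17 = 1 * (4 - 10) - 13 = 15

2P = (10, 15)


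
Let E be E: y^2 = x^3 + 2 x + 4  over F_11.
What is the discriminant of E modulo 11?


4 a^3 + 27 b^2 = 4*2^3 + 27*4^2 = 32 + 432 = 464
Delta = -16 * (464) = -7424
Delta mod 11 = 1

Delta = 1 (mod 11)


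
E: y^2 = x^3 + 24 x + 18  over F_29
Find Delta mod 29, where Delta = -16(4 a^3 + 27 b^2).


4 a^3 + 27 b^2 = 4*24^3 + 27*18^2 = 55296 + 8748 = 64044
Delta = -16 * (64044) = -1024704
Delta mod 29 = 11

Delta = 11 (mod 29)


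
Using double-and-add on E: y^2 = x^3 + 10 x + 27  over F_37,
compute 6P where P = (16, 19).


k = 6 = 110_2 (binary, LSB first: 011)
Double-and-add from P = (16, 19):
  bit 0 = 0: acc unchanged = O
  bit 1 = 1: acc = O + (6, 28) = (6, 28)
  bit 2 = 1: acc = (6, 28) + (36, 33) = (31, 11)

6P = (31, 11)


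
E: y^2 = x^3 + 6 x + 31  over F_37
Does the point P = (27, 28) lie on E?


Check whether y^2 = x^3 + 6 x + 31 (mod 37) for (x, y) = (27, 28).
LHS: y^2 = 28^2 mod 37 = 7
RHS: x^3 + 6 x + 31 = 27^3 + 6*27 + 31 mod 37 = 7
LHS = RHS

Yes, on the curve


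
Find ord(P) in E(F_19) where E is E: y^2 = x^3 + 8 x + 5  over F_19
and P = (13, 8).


Compute successive multiples of P until we hit O:
  1P = (13, 8)
  2P = (4, 5)
  3P = (0, 9)
  4P = (15, 17)
  5P = (16, 7)
  6P = (7, 9)
  7P = (8, 7)
  8P = (14, 7)
  ... (continuing to 20P)
  20P = O

ord(P) = 20


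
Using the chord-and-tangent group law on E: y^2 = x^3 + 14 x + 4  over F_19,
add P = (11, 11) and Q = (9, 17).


P != Q, so use the chord formula.
s = (y2 - y1) / (x2 - x1) = (6) / (17) mod 19 = 16
x3 = s^2 - x1 - x2 mod 19 = 16^2 - 11 - 9 = 8
y3 = s (x1 - x3) - y1 mod 19 = 16 * (11 - 8) - 11 = 18

P + Q = (8, 18)


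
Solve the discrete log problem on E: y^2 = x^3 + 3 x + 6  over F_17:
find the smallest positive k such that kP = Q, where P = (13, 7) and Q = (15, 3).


Enumerate multiples of P until we hit Q = (15, 3):
  1P = (13, 7)
  2P = (8, 10)
  3P = (12, 6)
  4P = (10, 13)
  5P = (15, 14)
  6P = (14, 15)
  7P = (3, 5)
  8P = (16, 6)
  9P = (7, 8)
  10P = (6, 6)
  11P = (6, 11)
  12P = (7, 9)
  13P = (16, 11)
  14P = (3, 12)
  15P = (14, 2)
  16P = (15, 3)
Match found at i = 16.

k = 16


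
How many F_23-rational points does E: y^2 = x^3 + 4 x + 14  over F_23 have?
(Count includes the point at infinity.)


For each x in F_23, count y with y^2 = x^3 + 4 x + 14 mod 23:
  x = 4: RHS = 2, y in [5, 18]  -> 2 point(s)
  x = 6: RHS = 1, y in [1, 22]  -> 2 point(s)
  x = 8: RHS = 6, y in [11, 12]  -> 2 point(s)
  x = 11: RHS = 9, y in [3, 20]  -> 2 point(s)
  x = 13: RHS = 9, y in [3, 20]  -> 2 point(s)
  x = 14: RHS = 8, y in [10, 13]  -> 2 point(s)
  x = 17: RHS = 4, y in [2, 21]  -> 2 point(s)
  x = 19: RHS = 3, y in [7, 16]  -> 2 point(s)
  x = 22: RHS = 9, y in [3, 20]  -> 2 point(s)
Affine points: 18. Add the point at infinity: total = 19.

#E(F_23) = 19


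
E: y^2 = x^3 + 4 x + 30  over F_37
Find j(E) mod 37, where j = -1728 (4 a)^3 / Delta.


Delta = -16(4 a^3 + 27 b^2) mod 37 = 7
-1728 * (4 a)^3 = -1728 * (4*4)^3 mod 37 = 27
j = 27 * 7^(-1) mod 37 = 25

j = 25 (mod 37)


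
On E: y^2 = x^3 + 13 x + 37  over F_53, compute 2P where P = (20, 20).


Doubling: s = (3 x1^2 + a) / (2 y1)
s = (3*20^2 + 13) / (2*20) mod 53 = 29
x3 = s^2 - 2 x1 mod 53 = 29^2 - 2*20 = 6
y3 = s (x1 - x3) - y1 mod 53 = 29 * (20 - 6) - 20 = 15

2P = (6, 15)


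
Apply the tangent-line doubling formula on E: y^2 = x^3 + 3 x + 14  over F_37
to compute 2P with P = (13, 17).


Doubling: s = (3 x1^2 + a) / (2 y1)
s = (3*13^2 + 3) / (2*17) mod 37 = 15
x3 = s^2 - 2 x1 mod 37 = 15^2 - 2*13 = 14
y3 = s (x1 - x3) - y1 mod 37 = 15 * (13 - 14) - 17 = 5

2P = (14, 5)


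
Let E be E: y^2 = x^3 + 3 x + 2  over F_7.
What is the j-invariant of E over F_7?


Delta = -16(4 a^3 + 27 b^2) mod 7 = 2
-1728 * (4 a)^3 = -1728 * (4*3)^3 mod 7 = 6
j = 6 * 2^(-1) mod 7 = 3

j = 3 (mod 7)


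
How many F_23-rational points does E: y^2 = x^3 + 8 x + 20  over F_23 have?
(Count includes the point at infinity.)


For each x in F_23, count y with y^2 = x^3 + 8 x + 20 mod 23:
  x = 1: RHS = 6, y in [11, 12]  -> 2 point(s)
  x = 3: RHS = 2, y in [5, 18]  -> 2 point(s)
  x = 4: RHS = 1, y in [1, 22]  -> 2 point(s)
  x = 5: RHS = 1, y in [1, 22]  -> 2 point(s)
  x = 6: RHS = 8, y in [10, 13]  -> 2 point(s)
  x = 9: RHS = 16, y in [4, 19]  -> 2 point(s)
  x = 11: RHS = 13, y in [6, 17]  -> 2 point(s)
  x = 12: RHS = 4, y in [2, 21]  -> 2 point(s)
  x = 14: RHS = 1, y in [1, 22]  -> 2 point(s)
  x = 16: RHS = 12, y in [9, 14]  -> 2 point(s)
  x = 17: RHS = 9, y in [3, 20]  -> 2 point(s)
  x = 18: RHS = 16, y in [4, 19]  -> 2 point(s)
  x = 19: RHS = 16, y in [4, 19]  -> 2 point(s)
Affine points: 26. Add the point at infinity: total = 27.

#E(F_23) = 27


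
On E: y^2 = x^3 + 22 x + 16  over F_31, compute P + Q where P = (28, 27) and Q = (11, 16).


P != Q, so use the chord formula.
s = (y2 - y1) / (x2 - x1) = (20) / (14) mod 31 = 28
x3 = s^2 - x1 - x2 mod 31 = 28^2 - 28 - 11 = 1
y3 = s (x1 - x3) - y1 mod 31 = 28 * (28 - 1) - 27 = 16

P + Q = (1, 16)


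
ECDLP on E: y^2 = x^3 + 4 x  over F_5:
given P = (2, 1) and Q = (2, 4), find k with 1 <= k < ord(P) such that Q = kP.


Enumerate multiples of P until we hit Q = (2, 4):
  1P = (2, 1)
  2P = (0, 0)
  3P = (2, 4)
Match found at i = 3.

k = 3


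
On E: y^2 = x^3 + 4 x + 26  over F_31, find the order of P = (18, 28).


Compute successive multiples of P until we hit O:
  1P = (18, 28)
  2P = (9, 27)
  3P = (22, 6)
  4P = (29, 17)
  5P = (16, 1)
  6P = (1, 0)
  7P = (16, 30)
  8P = (29, 14)
  ... (continuing to 12P)
  12P = O

ord(P) = 12


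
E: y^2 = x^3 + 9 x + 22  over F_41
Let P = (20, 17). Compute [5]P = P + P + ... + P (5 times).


k = 5 = 101_2 (binary, LSB first: 101)
Double-and-add from P = (20, 17):
  bit 0 = 1: acc = O + (20, 17) = (20, 17)
  bit 1 = 0: acc unchanged = (20, 17)
  bit 2 = 1: acc = (20, 17) + (37, 2) = (35, 30)

5P = (35, 30)


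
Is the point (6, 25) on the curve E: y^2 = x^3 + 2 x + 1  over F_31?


Check whether y^2 = x^3 + 2 x + 1 (mod 31) for (x, y) = (6, 25).
LHS: y^2 = 25^2 mod 31 = 5
RHS: x^3 + 2 x + 1 = 6^3 + 2*6 + 1 mod 31 = 12
LHS != RHS

No, not on the curve


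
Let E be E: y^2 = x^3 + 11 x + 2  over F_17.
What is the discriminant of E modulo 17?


4 a^3 + 27 b^2 = 4*11^3 + 27*2^2 = 5324 + 108 = 5432
Delta = -16 * (5432) = -86912
Delta mod 17 = 9

Delta = 9 (mod 17)


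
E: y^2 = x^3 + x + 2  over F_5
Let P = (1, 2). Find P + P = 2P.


Doubling: s = (3 x1^2 + a) / (2 y1)
s = (3*1^2 + 1) / (2*2) mod 5 = 1
x3 = s^2 - 2 x1 mod 5 = 1^2 - 2*1 = 4
y3 = s (x1 - x3) - y1 mod 5 = 1 * (1 - 4) - 2 = 0

2P = (4, 0)


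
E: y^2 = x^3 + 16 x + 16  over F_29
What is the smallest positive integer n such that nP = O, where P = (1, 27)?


Compute successive multiples of P until we hit O:
  1P = (1, 27)
  2P = (26, 12)
  3P = (7, 23)
  4P = (15, 21)
  5P = (12, 15)
  6P = (10, 25)
  7P = (27, 11)
  8P = (23, 20)
  ... (continuing to 35P)
  35P = O

ord(P) = 35


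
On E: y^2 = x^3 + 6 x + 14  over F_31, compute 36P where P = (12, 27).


k = 36 = 100100_2 (binary, LSB first: 001001)
Double-and-add from P = (12, 27):
  bit 0 = 0: acc unchanged = O
  bit 1 = 0: acc unchanged = O
  bit 2 = 1: acc = O + (11, 4) = (11, 4)
  bit 3 = 0: acc unchanged = (11, 4)
  bit 4 = 0: acc unchanged = (11, 4)
  bit 5 = 1: acc = (11, 4) + (29, 5) = (11, 27)

36P = (11, 27)


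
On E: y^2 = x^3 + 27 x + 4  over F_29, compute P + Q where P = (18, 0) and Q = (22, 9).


P != Q, so use the chord formula.
s = (y2 - y1) / (x2 - x1) = (9) / (4) mod 29 = 24
x3 = s^2 - x1 - x2 mod 29 = 24^2 - 18 - 22 = 14
y3 = s (x1 - x3) - y1 mod 29 = 24 * (18 - 14) - 0 = 9

P + Q = (14, 9)


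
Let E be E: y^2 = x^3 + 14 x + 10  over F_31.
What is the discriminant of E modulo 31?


4 a^3 + 27 b^2 = 4*14^3 + 27*10^2 = 10976 + 2700 = 13676
Delta = -16 * (13676) = -218816
Delta mod 31 = 13

Delta = 13 (mod 31)


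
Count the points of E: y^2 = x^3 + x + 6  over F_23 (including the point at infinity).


For each x in F_23, count y with y^2 = x^3 + 1 x + 6 mod 23:
  x = 0: RHS = 6, y in [11, 12]  -> 2 point(s)
  x = 1: RHS = 8, y in [10, 13]  -> 2 point(s)
  x = 2: RHS = 16, y in [4, 19]  -> 2 point(s)
  x = 3: RHS = 13, y in [6, 17]  -> 2 point(s)
  x = 9: RHS = 8, y in [10, 13]  -> 2 point(s)
  x = 10: RHS = 4, y in [2, 21]  -> 2 point(s)
  x = 13: RHS = 8, y in [10, 13]  -> 2 point(s)
  x = 14: RHS = 4, y in [2, 21]  -> 2 point(s)
  x = 16: RHS = 1, y in [1, 22]  -> 2 point(s)
  x = 22: RHS = 4, y in [2, 21]  -> 2 point(s)
Affine points: 20. Add the point at infinity: total = 21.

#E(F_23) = 21


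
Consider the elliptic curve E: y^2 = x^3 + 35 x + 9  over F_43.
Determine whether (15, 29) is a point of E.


Check whether y^2 = x^3 + 35 x + 9 (mod 43) for (x, y) = (15, 29).
LHS: y^2 = 29^2 mod 43 = 24
RHS: x^3 + 35 x + 9 = 15^3 + 35*15 + 9 mod 43 = 39
LHS != RHS

No, not on the curve


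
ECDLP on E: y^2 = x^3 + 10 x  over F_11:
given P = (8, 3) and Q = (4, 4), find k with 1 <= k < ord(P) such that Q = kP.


Enumerate multiples of P until we hit Q = (4, 4):
  1P = (8, 3)
  2P = (4, 7)
  3P = (0, 0)
  4P = (4, 4)
Match found at i = 4.

k = 4


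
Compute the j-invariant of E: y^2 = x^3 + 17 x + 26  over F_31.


Delta = -16(4 a^3 + 27 b^2) mod 31 = 20
-1728 * (4 a)^3 = -1728 * (4*17)^3 mod 31 = 23
j = 23 * 20^(-1) mod 31 = 12

j = 12 (mod 31)


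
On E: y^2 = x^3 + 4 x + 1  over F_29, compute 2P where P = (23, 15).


Doubling: s = (3 x1^2 + a) / (2 y1)
s = (3*23^2 + 4) / (2*15) mod 29 = 25
x3 = s^2 - 2 x1 mod 29 = 25^2 - 2*23 = 28
y3 = s (x1 - x3) - y1 mod 29 = 25 * (23 - 28) - 15 = 5

2P = (28, 5)


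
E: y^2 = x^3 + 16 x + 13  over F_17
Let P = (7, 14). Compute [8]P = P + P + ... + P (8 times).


k = 8 = 1000_2 (binary, LSB first: 0001)
Double-and-add from P = (7, 14):
  bit 0 = 0: acc unchanged = O
  bit 1 = 0: acc unchanged = O
  bit 2 = 0: acc unchanged = O
  bit 3 = 1: acc = O + (1, 8) = (1, 8)

8P = (1, 8)


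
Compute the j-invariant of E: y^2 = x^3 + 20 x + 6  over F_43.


Delta = -16(4 a^3 + 27 b^2) mod 43 = 15
-1728 * (4 a)^3 = -1728 * (4*20)^3 mod 43 = 8
j = 8 * 15^(-1) mod 43 = 12

j = 12 (mod 43)


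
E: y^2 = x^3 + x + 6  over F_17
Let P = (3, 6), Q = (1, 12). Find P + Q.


P != Q, so use the chord formula.
s = (y2 - y1) / (x2 - x1) = (6) / (15) mod 17 = 14
x3 = s^2 - x1 - x2 mod 17 = 14^2 - 3 - 1 = 5
y3 = s (x1 - x3) - y1 mod 17 = 14 * (3 - 5) - 6 = 0

P + Q = (5, 0)


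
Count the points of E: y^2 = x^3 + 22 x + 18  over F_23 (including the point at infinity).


For each x in F_23, count y with y^2 = x^3 + 22 x + 18 mod 23:
  x = 0: RHS = 18, y in [8, 15]  -> 2 point(s)
  x = 1: RHS = 18, y in [8, 15]  -> 2 point(s)
  x = 2: RHS = 1, y in [1, 22]  -> 2 point(s)
  x = 4: RHS = 9, y in [3, 20]  -> 2 point(s)
  x = 5: RHS = 0, y in [0]  -> 1 point(s)
  x = 7: RHS = 9, y in [3, 20]  -> 2 point(s)
  x = 8: RHS = 16, y in [4, 19]  -> 2 point(s)
  x = 9: RHS = 2, y in [5, 18]  -> 2 point(s)
  x = 11: RHS = 4, y in [2, 21]  -> 2 point(s)
  x = 12: RHS = 9, y in [3, 20]  -> 2 point(s)
  x = 16: RHS = 4, y in [2, 21]  -> 2 point(s)
  x = 18: RHS = 13, y in [6, 17]  -> 2 point(s)
  x = 19: RHS = 4, y in [2, 21]  -> 2 point(s)
  x = 21: RHS = 12, y in [9, 14]  -> 2 point(s)
  x = 22: RHS = 18, y in [8, 15]  -> 2 point(s)
Affine points: 29. Add the point at infinity: total = 30.

#E(F_23) = 30


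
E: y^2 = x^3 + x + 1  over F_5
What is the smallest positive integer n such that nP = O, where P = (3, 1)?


Compute successive multiples of P until we hit O:
  1P = (3, 1)
  2P = (0, 1)
  3P = (2, 4)
  4P = (4, 2)
  5P = (4, 3)
  6P = (2, 1)
  7P = (0, 4)
  8P = (3, 4)
  ... (continuing to 9P)
  9P = O

ord(P) = 9


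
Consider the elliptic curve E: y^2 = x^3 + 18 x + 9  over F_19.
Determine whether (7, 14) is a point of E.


Check whether y^2 = x^3 + 18 x + 9 (mod 19) for (x, y) = (7, 14).
LHS: y^2 = 14^2 mod 19 = 6
RHS: x^3 + 18 x + 9 = 7^3 + 18*7 + 9 mod 19 = 3
LHS != RHS

No, not on the curve


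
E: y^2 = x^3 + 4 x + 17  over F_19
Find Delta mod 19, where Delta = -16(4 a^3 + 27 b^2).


4 a^3 + 27 b^2 = 4*4^3 + 27*17^2 = 256 + 7803 = 8059
Delta = -16 * (8059) = -128944
Delta mod 19 = 9

Delta = 9 (mod 19)


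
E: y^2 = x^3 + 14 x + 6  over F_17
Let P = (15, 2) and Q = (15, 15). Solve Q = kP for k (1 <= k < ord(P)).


Enumerate multiples of P until we hit Q = (15, 15):
  1P = (15, 2)
  2P = (8, 1)
  3P = (2, 12)
  4P = (2, 5)
  5P = (8, 16)
  6P = (15, 15)
Match found at i = 6.

k = 6


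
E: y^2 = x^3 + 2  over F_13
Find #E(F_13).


For each x in F_13, count y with y^2 = x^3 + 0 x + 2 mod 13:
  x = 1: RHS = 3, y in [4, 9]  -> 2 point(s)
  x = 2: RHS = 10, y in [6, 7]  -> 2 point(s)
  x = 3: RHS = 3, y in [4, 9]  -> 2 point(s)
  x = 4: RHS = 1, y in [1, 12]  -> 2 point(s)
  x = 5: RHS = 10, y in [6, 7]  -> 2 point(s)
  x = 6: RHS = 10, y in [6, 7]  -> 2 point(s)
  x = 9: RHS = 3, y in [4, 9]  -> 2 point(s)
  x = 10: RHS = 1, y in [1, 12]  -> 2 point(s)
  x = 12: RHS = 1, y in [1, 12]  -> 2 point(s)
Affine points: 18. Add the point at infinity: total = 19.

#E(F_13) = 19


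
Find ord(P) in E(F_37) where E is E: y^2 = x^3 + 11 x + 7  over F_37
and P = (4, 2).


Compute successive multiples of P until we hit O:
  1P = (4, 2)
  2P = (13, 4)
  3P = (10, 9)
  4P = (11, 33)
  5P = (25, 16)
  6P = (29, 6)
  7P = (0, 9)
  8P = (6, 20)
  ... (continuing to 38P)
  38P = O

ord(P) = 38


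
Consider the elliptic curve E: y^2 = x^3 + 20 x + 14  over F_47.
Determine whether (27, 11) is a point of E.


Check whether y^2 = x^3 + 20 x + 14 (mod 47) for (x, y) = (27, 11).
LHS: y^2 = 11^2 mod 47 = 27
RHS: x^3 + 20 x + 14 = 27^3 + 20*27 + 14 mod 47 = 27
LHS = RHS

Yes, on the curve


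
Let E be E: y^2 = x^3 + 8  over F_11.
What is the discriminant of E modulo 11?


4 a^3 + 27 b^2 = 4*0^3 + 27*8^2 = 0 + 1728 = 1728
Delta = -16 * (1728) = -27648
Delta mod 11 = 6

Delta = 6 (mod 11)


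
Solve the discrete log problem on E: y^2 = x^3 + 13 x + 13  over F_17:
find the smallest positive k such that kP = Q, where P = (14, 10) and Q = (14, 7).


Enumerate multiples of P until we hit Q = (14, 7):
  1P = (14, 10)
  2P = (10, 15)
  3P = (2, 9)
  4P = (16, 4)
  5P = (13, 4)
  6P = (9, 3)
  7P = (15, 9)
  8P = (6, 16)
  9P = (5, 13)
  10P = (0, 8)
  11P = (11, 5)
  12P = (8, 0)
  13P = (11, 12)
  14P = (0, 9)
  15P = (5, 4)
  16P = (6, 1)
  17P = (15, 8)
  18P = (9, 14)
  19P = (13, 13)
  20P = (16, 13)
  21P = (2, 8)
  22P = (10, 2)
  23P = (14, 7)
Match found at i = 23.

k = 23


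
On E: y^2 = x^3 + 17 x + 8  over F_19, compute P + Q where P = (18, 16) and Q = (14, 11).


P != Q, so use the chord formula.
s = (y2 - y1) / (x2 - x1) = (14) / (15) mod 19 = 6
x3 = s^2 - x1 - x2 mod 19 = 6^2 - 18 - 14 = 4
y3 = s (x1 - x3) - y1 mod 19 = 6 * (18 - 4) - 16 = 11

P + Q = (4, 11)


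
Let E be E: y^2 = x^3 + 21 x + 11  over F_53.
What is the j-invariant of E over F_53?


Delta = -16(4 a^3 + 27 b^2) mod 53 = 34
-1728 * (4 a)^3 = -1728 * (4*21)^3 mod 53 = 52
j = 52 * 34^(-1) mod 53 = 14

j = 14 (mod 53)


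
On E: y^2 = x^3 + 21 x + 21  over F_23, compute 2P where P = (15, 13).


Doubling: s = (3 x1^2 + a) / (2 y1)
s = (3*15^2 + 21) / (2*13) mod 23 = 2
x3 = s^2 - 2 x1 mod 23 = 2^2 - 2*15 = 20
y3 = s (x1 - x3) - y1 mod 23 = 2 * (15 - 20) - 13 = 0

2P = (20, 0)


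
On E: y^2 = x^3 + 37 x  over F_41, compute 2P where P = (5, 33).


k = 2 = 10_2 (binary, LSB first: 01)
Double-and-add from P = (5, 33):
  bit 0 = 0: acc unchanged = O
  bit 1 = 1: acc = O + (39, 0) = (39, 0)

2P = (39, 0)


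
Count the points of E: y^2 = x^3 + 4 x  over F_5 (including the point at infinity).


For each x in F_5, count y with y^2 = x^3 + 4 x + 0 mod 5:
  x = 0: RHS = 0, y in [0]  -> 1 point(s)
  x = 1: RHS = 0, y in [0]  -> 1 point(s)
  x = 2: RHS = 1, y in [1, 4]  -> 2 point(s)
  x = 3: RHS = 4, y in [2, 3]  -> 2 point(s)
  x = 4: RHS = 0, y in [0]  -> 1 point(s)
Affine points: 7. Add the point at infinity: total = 8.

#E(F_5) = 8


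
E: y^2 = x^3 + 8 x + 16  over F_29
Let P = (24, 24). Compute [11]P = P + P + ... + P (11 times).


k = 11 = 1011_2 (binary, LSB first: 1101)
Double-and-add from P = (24, 24):
  bit 0 = 1: acc = O + (24, 24) = (24, 24)
  bit 1 = 1: acc = (24, 24) + (9, 11) = (5, 6)
  bit 2 = 0: acc unchanged = (5, 6)
  bit 3 = 1: acc = (5, 6) + (22, 20) = (9, 18)

11P = (9, 18)


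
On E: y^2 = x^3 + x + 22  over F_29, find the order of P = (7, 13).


Compute successive multiples of P until we hit O:
  1P = (7, 13)
  2P = (16, 25)
  3P = (11, 1)
  4P = (20, 26)
  5P = (3, 20)
  6P = (13, 12)
  7P = (5, 6)
  8P = (22, 7)
  ... (continuing to 35P)
  35P = O

ord(P) = 35


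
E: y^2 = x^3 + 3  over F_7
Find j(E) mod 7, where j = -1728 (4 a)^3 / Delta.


Delta = -16(4 a^3 + 27 b^2) mod 7 = 4
-1728 * (4 a)^3 = -1728 * (4*0)^3 mod 7 = 0
j = 0 * 4^(-1) mod 7 = 0

j = 0 (mod 7)


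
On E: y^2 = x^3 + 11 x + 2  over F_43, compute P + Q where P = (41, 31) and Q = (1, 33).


P != Q, so use the chord formula.
s = (y2 - y1) / (x2 - x1) = (2) / (3) mod 43 = 15
x3 = s^2 - x1 - x2 mod 43 = 15^2 - 41 - 1 = 11
y3 = s (x1 - x3) - y1 mod 43 = 15 * (41 - 11) - 31 = 32

P + Q = (11, 32)


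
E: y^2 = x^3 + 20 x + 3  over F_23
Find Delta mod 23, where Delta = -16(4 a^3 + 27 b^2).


4 a^3 + 27 b^2 = 4*20^3 + 27*3^2 = 32000 + 243 = 32243
Delta = -16 * (32243) = -515888
Delta mod 23 = 2

Delta = 2 (mod 23)


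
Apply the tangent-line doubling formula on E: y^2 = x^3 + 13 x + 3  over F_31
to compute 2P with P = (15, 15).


Doubling: s = (3 x1^2 + a) / (2 y1)
s = (3*15^2 + 13) / (2*15) mod 31 = 25
x3 = s^2 - 2 x1 mod 31 = 25^2 - 2*15 = 6
y3 = s (x1 - x3) - y1 mod 31 = 25 * (15 - 6) - 15 = 24

2P = (6, 24)


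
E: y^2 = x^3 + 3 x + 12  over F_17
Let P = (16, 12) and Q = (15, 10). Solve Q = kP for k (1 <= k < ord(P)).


Enumerate multiples of P until we hit Q = (15, 10):
  1P = (16, 12)
  2P = (1, 13)
  3P = (13, 15)
  4P = (6, 12)
  5P = (12, 5)
  6P = (8, 2)
  7P = (2, 14)
  8P = (7, 11)
  9P = (15, 7)
  10P = (11, 13)
  11P = (5, 13)
  12P = (5, 4)
  13P = (11, 4)
  14P = (15, 10)
Match found at i = 14.

k = 14


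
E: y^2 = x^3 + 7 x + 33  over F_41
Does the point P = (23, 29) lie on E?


Check whether y^2 = x^3 + 7 x + 33 (mod 41) for (x, y) = (23, 29).
LHS: y^2 = 29^2 mod 41 = 21
RHS: x^3 + 7 x + 33 = 23^3 + 7*23 + 33 mod 41 = 20
LHS != RHS

No, not on the curve


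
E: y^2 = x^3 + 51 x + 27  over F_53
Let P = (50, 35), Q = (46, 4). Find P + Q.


P != Q, so use the chord formula.
s = (y2 - y1) / (x2 - x1) = (22) / (49) mod 53 = 21
x3 = s^2 - x1 - x2 mod 53 = 21^2 - 50 - 46 = 27
y3 = s (x1 - x3) - y1 mod 53 = 21 * (50 - 27) - 35 = 24

P + Q = (27, 24)


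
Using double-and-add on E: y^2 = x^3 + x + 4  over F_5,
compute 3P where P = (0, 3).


k = 3 = 11_2 (binary, LSB first: 11)
Double-and-add from P = (0, 3):
  bit 0 = 1: acc = O + (0, 3) = (0, 3)
  bit 1 = 1: acc = (0, 3) + (1, 1) = (3, 3)

3P = (3, 3)


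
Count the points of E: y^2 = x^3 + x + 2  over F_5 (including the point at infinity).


For each x in F_5, count y with y^2 = x^3 + 1 x + 2 mod 5:
  x = 1: RHS = 4, y in [2, 3]  -> 2 point(s)
  x = 4: RHS = 0, y in [0]  -> 1 point(s)
Affine points: 3. Add the point at infinity: total = 4.

#E(F_5) = 4


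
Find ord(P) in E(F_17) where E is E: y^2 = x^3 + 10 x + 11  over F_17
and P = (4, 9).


Compute successive multiples of P until we hit O:
  1P = (4, 9)
  2P = (7, 4)
  3P = (5, 4)
  4P = (16, 0)
  5P = (5, 13)
  6P = (7, 13)
  7P = (4, 8)
  8P = O

ord(P) = 8


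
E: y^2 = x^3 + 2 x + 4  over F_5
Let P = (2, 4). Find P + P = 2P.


Doubling: s = (3 x1^2 + a) / (2 y1)
s = (3*2^2 + 2) / (2*4) mod 5 = 3
x3 = s^2 - 2 x1 mod 5 = 3^2 - 2*2 = 0
y3 = s (x1 - x3) - y1 mod 5 = 3 * (2 - 0) - 4 = 2

2P = (0, 2)


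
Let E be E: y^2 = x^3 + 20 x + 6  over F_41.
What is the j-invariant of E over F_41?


Delta = -16(4 a^3 + 27 b^2) mod 41 = 36
-1728 * (4 a)^3 = -1728 * (4*20)^3 mod 41 = 7
j = 7 * 36^(-1) mod 41 = 15

j = 15 (mod 41)


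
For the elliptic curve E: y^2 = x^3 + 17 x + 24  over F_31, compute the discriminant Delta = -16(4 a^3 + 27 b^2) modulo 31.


4 a^3 + 27 b^2 = 4*17^3 + 27*24^2 = 19652 + 15552 = 35204
Delta = -16 * (35204) = -563264
Delta mod 31 = 6

Delta = 6 (mod 31)


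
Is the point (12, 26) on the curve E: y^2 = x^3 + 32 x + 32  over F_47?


Check whether y^2 = x^3 + 32 x + 32 (mod 47) for (x, y) = (12, 26).
LHS: y^2 = 26^2 mod 47 = 18
RHS: x^3 + 32 x + 32 = 12^3 + 32*12 + 32 mod 47 = 29
LHS != RHS

No, not on the curve


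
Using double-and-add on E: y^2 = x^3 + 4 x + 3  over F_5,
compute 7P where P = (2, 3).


k = 7 = 111_2 (binary, LSB first: 111)
Double-and-add from P = (2, 3):
  bit 0 = 1: acc = O + (2, 3) = (2, 3)
  bit 1 = 1: acc = (2, 3) + (2, 2) = O
  bit 2 = 1: acc = O + (2, 3) = (2, 3)

7P = (2, 3)


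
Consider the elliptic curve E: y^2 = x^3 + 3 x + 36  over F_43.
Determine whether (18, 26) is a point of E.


Check whether y^2 = x^3 + 3 x + 36 (mod 43) for (x, y) = (18, 26).
LHS: y^2 = 26^2 mod 43 = 31
RHS: x^3 + 3 x + 36 = 18^3 + 3*18 + 36 mod 43 = 31
LHS = RHS

Yes, on the curve


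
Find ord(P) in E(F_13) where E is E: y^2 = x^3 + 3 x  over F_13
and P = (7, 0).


Compute successive multiples of P until we hit O:
  1P = (7, 0)
  2P = O

ord(P) = 2


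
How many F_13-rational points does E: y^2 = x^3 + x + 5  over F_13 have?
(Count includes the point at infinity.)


For each x in F_13, count y with y^2 = x^3 + 1 x + 5 mod 13:
  x = 3: RHS = 9, y in [3, 10]  -> 2 point(s)
  x = 7: RHS = 4, y in [2, 11]  -> 2 point(s)
  x = 10: RHS = 1, y in [1, 12]  -> 2 point(s)
  x = 12: RHS = 3, y in [4, 9]  -> 2 point(s)
Affine points: 8. Add the point at infinity: total = 9.

#E(F_13) = 9


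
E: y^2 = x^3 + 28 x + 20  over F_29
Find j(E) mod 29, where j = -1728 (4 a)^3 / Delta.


Delta = -16(4 a^3 + 27 b^2) mod 29 = 17
-1728 * (4 a)^3 = -1728 * (4*28)^3 mod 29 = 15
j = 15 * 17^(-1) mod 29 = 6

j = 6 (mod 29)


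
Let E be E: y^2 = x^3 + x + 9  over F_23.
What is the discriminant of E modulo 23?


4 a^3 + 27 b^2 = 4*1^3 + 27*9^2 = 4 + 2187 = 2191
Delta = -16 * (2191) = -35056
Delta mod 23 = 19

Delta = 19 (mod 23)


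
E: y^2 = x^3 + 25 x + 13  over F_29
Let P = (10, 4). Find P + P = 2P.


Doubling: s = (3 x1^2 + a) / (2 y1)
s = (3*10^2 + 25) / (2*4) mod 29 = 8
x3 = s^2 - 2 x1 mod 29 = 8^2 - 2*10 = 15
y3 = s (x1 - x3) - y1 mod 29 = 8 * (10 - 15) - 4 = 14

2P = (15, 14)


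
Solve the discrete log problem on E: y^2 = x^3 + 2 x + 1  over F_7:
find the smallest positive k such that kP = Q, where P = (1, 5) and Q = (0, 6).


Enumerate multiples of P until we hit Q = (0, 6):
  1P = (1, 5)
  2P = (0, 6)
Match found at i = 2.

k = 2


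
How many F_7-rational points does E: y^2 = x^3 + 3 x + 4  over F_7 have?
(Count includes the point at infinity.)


For each x in F_7, count y with y^2 = x^3 + 3 x + 4 mod 7:
  x = 0: RHS = 4, y in [2, 5]  -> 2 point(s)
  x = 1: RHS = 1, y in [1, 6]  -> 2 point(s)
  x = 2: RHS = 4, y in [2, 5]  -> 2 point(s)
  x = 5: RHS = 4, y in [2, 5]  -> 2 point(s)
  x = 6: RHS = 0, y in [0]  -> 1 point(s)
Affine points: 9. Add the point at infinity: total = 10.

#E(F_7) = 10


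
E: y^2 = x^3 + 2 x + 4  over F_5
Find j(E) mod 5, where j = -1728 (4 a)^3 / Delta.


Delta = -16(4 a^3 + 27 b^2) mod 5 = 1
-1728 * (4 a)^3 = -1728 * (4*2)^3 mod 5 = 4
j = 4 * 1^(-1) mod 5 = 4

j = 4 (mod 5)


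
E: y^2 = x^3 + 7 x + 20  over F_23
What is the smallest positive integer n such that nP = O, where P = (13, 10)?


Compute successive multiples of P until we hit O:
  1P = (13, 10)
  2P = (22, 14)
  3P = (20, 15)
  4P = (6, 18)
  5P = (10, 3)
  6P = (8, 17)
  7P = (15, 2)
  8P = (11, 5)
  ... (continuing to 17P)
  17P = O

ord(P) = 17


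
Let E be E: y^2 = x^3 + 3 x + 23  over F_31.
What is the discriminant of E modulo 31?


4 a^3 + 27 b^2 = 4*3^3 + 27*23^2 = 108 + 14283 = 14391
Delta = -16 * (14391) = -230256
Delta mod 31 = 12

Delta = 12 (mod 31)


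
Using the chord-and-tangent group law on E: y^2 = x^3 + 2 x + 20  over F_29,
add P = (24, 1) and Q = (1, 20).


P != Q, so use the chord formula.
s = (y2 - y1) / (x2 - x1) = (19) / (6) mod 29 = 8
x3 = s^2 - x1 - x2 mod 29 = 8^2 - 24 - 1 = 10
y3 = s (x1 - x3) - y1 mod 29 = 8 * (24 - 10) - 1 = 24

P + Q = (10, 24)


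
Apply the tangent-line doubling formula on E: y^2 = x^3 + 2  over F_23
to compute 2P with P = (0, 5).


Doubling: s = (3 x1^2 + a) / (2 y1)
s = (3*0^2 + 0) / (2*5) mod 23 = 0
x3 = s^2 - 2 x1 mod 23 = 0^2 - 2*0 = 0
y3 = s (x1 - x3) - y1 mod 23 = 0 * (0 - 0) - 5 = 18

2P = (0, 18)


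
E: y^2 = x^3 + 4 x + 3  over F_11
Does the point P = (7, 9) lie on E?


Check whether y^2 = x^3 + 4 x + 3 (mod 11) for (x, y) = (7, 9).
LHS: y^2 = 9^2 mod 11 = 4
RHS: x^3 + 4 x + 3 = 7^3 + 4*7 + 3 mod 11 = 0
LHS != RHS

No, not on the curve


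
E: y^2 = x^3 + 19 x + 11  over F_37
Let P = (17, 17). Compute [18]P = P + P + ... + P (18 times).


k = 18 = 10010_2 (binary, LSB first: 01001)
Double-and-add from P = (17, 17):
  bit 0 = 0: acc unchanged = O
  bit 1 = 1: acc = O + (24, 3) = (24, 3)
  bit 2 = 0: acc unchanged = (24, 3)
  bit 3 = 0: acc unchanged = (24, 3)
  bit 4 = 1: acc = (24, 3) + (34, 36) = (28, 6)

18P = (28, 6)


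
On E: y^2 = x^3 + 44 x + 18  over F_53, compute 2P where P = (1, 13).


Doubling: s = (3 x1^2 + a) / (2 y1)
s = (3*1^2 + 44) / (2*13) mod 53 = 12
x3 = s^2 - 2 x1 mod 53 = 12^2 - 2*1 = 36
y3 = s (x1 - x3) - y1 mod 53 = 12 * (1 - 36) - 13 = 44

2P = (36, 44)


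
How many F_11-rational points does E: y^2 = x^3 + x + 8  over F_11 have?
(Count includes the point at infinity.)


For each x in F_11, count y with y^2 = x^3 + 1 x + 8 mod 11:
  x = 3: RHS = 5, y in [4, 7]  -> 2 point(s)
  x = 8: RHS = 0, y in [0]  -> 1 point(s)
  x = 9: RHS = 9, y in [3, 8]  -> 2 point(s)
Affine points: 5. Add the point at infinity: total = 6.

#E(F_11) = 6


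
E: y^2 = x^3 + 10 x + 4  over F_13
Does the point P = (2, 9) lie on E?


Check whether y^2 = x^3 + 10 x + 4 (mod 13) for (x, y) = (2, 9).
LHS: y^2 = 9^2 mod 13 = 3
RHS: x^3 + 10 x + 4 = 2^3 + 10*2 + 4 mod 13 = 6
LHS != RHS

No, not on the curve
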